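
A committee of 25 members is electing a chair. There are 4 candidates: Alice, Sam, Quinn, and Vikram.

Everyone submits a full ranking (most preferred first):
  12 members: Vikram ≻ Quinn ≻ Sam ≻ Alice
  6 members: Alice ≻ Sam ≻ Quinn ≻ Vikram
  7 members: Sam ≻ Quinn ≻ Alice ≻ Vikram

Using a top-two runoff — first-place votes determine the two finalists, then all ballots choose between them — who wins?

Sam

Round 1 first-place votes: Alice 6, Sam 7, Quinn 0, Vikram 12. Vikram and Sam advance.
Runoff: Vikram is ranked above Sam on 12 ballots, Sam above Vikram on 13.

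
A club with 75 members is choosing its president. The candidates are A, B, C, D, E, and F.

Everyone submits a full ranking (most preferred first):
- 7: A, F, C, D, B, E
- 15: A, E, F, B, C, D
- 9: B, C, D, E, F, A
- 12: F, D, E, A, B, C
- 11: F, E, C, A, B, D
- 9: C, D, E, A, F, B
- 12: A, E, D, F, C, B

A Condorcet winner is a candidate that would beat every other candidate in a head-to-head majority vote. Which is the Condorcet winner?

E vs A: 41–34
E vs B: 59–16
E vs C: 50–25
E vs D: 38–37
E vs F: 45–30
E beats every other candidate.

E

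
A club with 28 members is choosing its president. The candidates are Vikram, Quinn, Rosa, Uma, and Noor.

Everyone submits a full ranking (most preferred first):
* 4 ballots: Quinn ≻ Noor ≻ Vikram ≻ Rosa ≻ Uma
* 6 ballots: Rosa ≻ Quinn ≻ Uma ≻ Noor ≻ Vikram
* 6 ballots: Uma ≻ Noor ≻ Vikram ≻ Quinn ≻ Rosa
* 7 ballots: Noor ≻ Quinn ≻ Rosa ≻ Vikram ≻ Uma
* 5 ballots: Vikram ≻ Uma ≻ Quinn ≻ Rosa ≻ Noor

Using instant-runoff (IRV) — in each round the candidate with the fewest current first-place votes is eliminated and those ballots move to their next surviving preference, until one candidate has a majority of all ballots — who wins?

Round 1: Vikram 5, Quinn 4, Rosa 6, Uma 6, Noor 7. Quinn eliminated.
Round 2: Vikram 5, Rosa 6, Uma 6, Noor 11. Vikram eliminated.
Round 3: Rosa 6, Uma 11, Noor 11. Rosa eliminated.
Round 4: Uma 17, Noor 11. Uma has a majority (≥15).

Uma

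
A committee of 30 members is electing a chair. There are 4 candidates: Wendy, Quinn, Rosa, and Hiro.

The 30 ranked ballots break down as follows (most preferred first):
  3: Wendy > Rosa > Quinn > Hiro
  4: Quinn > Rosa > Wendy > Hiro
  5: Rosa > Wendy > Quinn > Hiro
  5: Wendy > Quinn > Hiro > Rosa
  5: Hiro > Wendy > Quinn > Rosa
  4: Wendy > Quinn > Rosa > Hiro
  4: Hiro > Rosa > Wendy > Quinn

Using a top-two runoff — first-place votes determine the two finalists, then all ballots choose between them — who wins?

Wendy

Round 1 first-place votes: Wendy 12, Quinn 4, Rosa 5, Hiro 9. Wendy and Hiro advance.
Runoff: Wendy is ranked above Hiro on 21 ballots, Hiro above Wendy on 9.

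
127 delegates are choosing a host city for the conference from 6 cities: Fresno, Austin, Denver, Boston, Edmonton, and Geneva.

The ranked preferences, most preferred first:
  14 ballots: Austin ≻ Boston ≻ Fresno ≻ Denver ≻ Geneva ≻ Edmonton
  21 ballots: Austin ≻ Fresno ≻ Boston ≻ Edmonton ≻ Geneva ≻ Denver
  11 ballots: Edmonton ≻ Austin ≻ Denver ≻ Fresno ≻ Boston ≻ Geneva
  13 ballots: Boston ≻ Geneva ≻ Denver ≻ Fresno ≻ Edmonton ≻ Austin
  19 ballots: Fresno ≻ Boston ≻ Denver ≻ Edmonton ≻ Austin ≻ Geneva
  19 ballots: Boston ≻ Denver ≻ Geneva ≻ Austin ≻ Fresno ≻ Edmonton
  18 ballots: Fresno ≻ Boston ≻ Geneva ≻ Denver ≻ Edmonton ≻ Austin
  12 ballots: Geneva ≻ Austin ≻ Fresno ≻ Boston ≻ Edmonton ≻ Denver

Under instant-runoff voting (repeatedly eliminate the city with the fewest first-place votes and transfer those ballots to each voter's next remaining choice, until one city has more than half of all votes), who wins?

Round 1: Fresno 37, Austin 35, Denver 0, Boston 32, Edmonton 11, Geneva 12. Denver eliminated.
Round 2: Fresno 37, Austin 35, Boston 32, Edmonton 11, Geneva 12. Edmonton eliminated.
Round 3: Fresno 37, Austin 46, Boston 32, Geneva 12. Geneva eliminated.
Round 4: Fresno 37, Austin 58, Boston 32. Boston eliminated.
Round 5: Fresno 50, Austin 77. Austin has a majority (≥64).

Austin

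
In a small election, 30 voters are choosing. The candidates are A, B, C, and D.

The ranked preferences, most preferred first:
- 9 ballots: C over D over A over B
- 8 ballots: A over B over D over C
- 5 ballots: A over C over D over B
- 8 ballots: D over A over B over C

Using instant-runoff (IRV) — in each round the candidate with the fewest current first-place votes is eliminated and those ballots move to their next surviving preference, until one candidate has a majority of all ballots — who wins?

A

Round 1: A 13, B 0, C 9, D 8. B eliminated.
Round 2: A 13, C 9, D 8. D eliminated.
Round 3: A 21, C 9. A has a majority (≥16).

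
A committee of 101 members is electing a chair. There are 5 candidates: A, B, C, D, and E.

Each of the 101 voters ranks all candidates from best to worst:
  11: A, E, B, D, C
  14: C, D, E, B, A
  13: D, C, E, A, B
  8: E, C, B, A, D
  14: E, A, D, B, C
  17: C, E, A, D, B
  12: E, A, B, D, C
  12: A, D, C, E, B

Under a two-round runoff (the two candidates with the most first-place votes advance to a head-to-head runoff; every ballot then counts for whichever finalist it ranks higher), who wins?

C

Round 1 first-place votes: A 23, B 0, C 31, D 13, E 34. E and C advance.
Runoff: E is ranked above C on 45 ballots, C above E on 56.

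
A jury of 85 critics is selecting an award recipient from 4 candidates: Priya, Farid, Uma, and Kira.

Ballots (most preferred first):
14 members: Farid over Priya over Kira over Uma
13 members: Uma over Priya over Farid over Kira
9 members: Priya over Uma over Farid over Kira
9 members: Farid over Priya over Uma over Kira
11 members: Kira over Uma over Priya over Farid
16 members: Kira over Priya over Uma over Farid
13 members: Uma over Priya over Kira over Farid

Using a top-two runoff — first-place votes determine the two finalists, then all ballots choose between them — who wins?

Round 1 first-place votes: Priya 9, Farid 23, Uma 26, Kira 27. Kira and Uma advance.
Runoff: Kira is ranked above Uma on 41 ballots, Uma above Kira on 44.

Uma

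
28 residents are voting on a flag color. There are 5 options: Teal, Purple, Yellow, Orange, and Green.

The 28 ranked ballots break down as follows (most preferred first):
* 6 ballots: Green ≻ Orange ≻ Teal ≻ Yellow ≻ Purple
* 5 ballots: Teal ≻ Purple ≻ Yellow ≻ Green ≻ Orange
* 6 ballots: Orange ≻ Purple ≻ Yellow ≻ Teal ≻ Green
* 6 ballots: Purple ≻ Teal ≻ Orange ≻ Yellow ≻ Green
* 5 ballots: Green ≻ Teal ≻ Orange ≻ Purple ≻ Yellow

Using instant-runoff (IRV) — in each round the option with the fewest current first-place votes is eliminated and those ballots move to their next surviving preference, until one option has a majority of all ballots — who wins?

Round 1: Teal 5, Purple 6, Yellow 0, Orange 6, Green 11. Yellow eliminated.
Round 2: Teal 5, Purple 6, Orange 6, Green 11. Teal eliminated.
Round 3: Purple 11, Orange 6, Green 11. Orange eliminated.
Round 4: Purple 17, Green 11. Purple has a majority (≥15).

Purple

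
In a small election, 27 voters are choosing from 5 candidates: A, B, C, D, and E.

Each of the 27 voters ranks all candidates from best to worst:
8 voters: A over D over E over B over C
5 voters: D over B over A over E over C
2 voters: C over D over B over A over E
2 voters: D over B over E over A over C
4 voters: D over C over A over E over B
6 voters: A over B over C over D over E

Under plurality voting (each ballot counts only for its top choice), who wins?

A

First-place votes: A 14, B 0, C 2, D 11, E 0.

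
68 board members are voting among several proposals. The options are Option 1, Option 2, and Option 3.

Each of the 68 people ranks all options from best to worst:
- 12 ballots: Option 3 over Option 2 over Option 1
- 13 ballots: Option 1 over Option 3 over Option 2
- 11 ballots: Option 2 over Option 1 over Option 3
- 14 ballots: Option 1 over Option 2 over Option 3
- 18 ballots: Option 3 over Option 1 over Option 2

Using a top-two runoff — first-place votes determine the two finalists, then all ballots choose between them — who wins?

Option 1

Round 1 first-place votes: Option 1 27, Option 2 11, Option 3 30. Option 3 and Option 1 advance.
Runoff: Option 3 is ranked above Option 1 on 30 ballots, Option 1 above Option 3 on 38.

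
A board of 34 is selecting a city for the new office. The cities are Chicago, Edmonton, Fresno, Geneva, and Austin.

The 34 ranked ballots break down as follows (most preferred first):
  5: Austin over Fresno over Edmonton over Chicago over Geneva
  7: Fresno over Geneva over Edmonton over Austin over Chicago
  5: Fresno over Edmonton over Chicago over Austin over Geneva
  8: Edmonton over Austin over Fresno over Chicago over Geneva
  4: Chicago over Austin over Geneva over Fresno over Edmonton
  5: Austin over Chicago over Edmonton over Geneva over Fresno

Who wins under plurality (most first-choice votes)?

Fresno

First-place votes: Chicago 4, Edmonton 8, Fresno 12, Geneva 0, Austin 10.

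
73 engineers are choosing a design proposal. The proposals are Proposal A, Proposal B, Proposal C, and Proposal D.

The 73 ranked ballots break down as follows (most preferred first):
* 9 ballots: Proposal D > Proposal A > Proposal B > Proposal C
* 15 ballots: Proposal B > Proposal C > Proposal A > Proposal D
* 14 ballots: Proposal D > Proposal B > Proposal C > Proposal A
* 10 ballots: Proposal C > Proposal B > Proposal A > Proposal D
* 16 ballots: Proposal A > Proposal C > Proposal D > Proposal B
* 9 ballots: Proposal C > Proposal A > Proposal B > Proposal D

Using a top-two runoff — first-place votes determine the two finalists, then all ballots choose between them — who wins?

Proposal C

Round 1 first-place votes: Proposal A 16, Proposal B 15, Proposal C 19, Proposal D 23. Proposal D and Proposal C advance.
Runoff: Proposal D is ranked above Proposal C on 23 ballots, Proposal C above Proposal D on 50.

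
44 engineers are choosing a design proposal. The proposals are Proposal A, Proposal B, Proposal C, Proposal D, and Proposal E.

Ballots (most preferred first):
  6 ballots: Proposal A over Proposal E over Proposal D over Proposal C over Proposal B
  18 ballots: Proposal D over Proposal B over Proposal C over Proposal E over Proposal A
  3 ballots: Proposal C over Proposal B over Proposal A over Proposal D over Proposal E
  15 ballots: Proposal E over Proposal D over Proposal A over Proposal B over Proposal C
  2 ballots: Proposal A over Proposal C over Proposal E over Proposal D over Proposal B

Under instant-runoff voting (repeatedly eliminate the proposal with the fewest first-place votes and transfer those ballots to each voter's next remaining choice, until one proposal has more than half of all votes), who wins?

Round 1: Proposal A 8, Proposal B 0, Proposal C 3, Proposal D 18, Proposal E 15. Proposal B eliminated.
Round 2: Proposal A 8, Proposal C 3, Proposal D 18, Proposal E 15. Proposal C eliminated.
Round 3: Proposal A 11, Proposal D 18, Proposal E 15. Proposal A eliminated.
Round 4: Proposal D 21, Proposal E 23. Proposal E has a majority (≥23).

Proposal E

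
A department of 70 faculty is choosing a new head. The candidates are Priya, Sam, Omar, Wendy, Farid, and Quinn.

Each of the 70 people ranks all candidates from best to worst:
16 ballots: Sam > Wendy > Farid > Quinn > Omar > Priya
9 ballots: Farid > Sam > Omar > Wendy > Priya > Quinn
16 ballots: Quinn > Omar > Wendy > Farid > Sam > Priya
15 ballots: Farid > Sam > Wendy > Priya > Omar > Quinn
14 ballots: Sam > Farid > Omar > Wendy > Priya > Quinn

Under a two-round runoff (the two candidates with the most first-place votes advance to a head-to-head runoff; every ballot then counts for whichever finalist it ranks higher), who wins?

Round 1 first-place votes: Priya 0, Sam 30, Omar 0, Wendy 0, Farid 24, Quinn 16. Sam and Farid advance.
Runoff: Sam is ranked above Farid on 30 ballots, Farid above Sam on 40.

Farid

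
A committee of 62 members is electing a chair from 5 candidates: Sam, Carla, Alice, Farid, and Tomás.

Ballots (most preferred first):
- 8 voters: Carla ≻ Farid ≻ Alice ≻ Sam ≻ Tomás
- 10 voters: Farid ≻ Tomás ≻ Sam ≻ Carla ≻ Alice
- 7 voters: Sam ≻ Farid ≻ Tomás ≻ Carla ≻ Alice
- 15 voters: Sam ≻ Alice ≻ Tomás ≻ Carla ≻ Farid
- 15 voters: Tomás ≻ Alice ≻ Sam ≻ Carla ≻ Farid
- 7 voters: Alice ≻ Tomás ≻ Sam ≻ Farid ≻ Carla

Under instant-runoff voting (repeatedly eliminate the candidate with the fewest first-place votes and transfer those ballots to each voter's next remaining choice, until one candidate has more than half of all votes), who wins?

Round 1: Sam 22, Carla 8, Alice 7, Farid 10, Tomás 15. Alice eliminated.
Round 2: Sam 22, Carla 8, Farid 10, Tomás 22. Carla eliminated.
Round 3: Sam 22, Farid 18, Tomás 22. Farid eliminated.
Round 4: Sam 30, Tomás 32. Tomás has a majority (≥32).

Tomás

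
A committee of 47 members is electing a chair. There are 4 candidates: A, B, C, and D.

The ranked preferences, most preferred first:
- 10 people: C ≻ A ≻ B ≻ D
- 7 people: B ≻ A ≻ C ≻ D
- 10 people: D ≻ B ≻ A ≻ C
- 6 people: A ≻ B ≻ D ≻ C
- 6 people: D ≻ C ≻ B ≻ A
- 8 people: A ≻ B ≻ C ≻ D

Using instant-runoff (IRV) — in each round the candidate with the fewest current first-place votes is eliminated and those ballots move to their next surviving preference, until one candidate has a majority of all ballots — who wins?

A

Round 1: A 14, B 7, C 10, D 16. B eliminated.
Round 2: A 21, C 10, D 16. C eliminated.
Round 3: A 31, D 16. A has a majority (≥24).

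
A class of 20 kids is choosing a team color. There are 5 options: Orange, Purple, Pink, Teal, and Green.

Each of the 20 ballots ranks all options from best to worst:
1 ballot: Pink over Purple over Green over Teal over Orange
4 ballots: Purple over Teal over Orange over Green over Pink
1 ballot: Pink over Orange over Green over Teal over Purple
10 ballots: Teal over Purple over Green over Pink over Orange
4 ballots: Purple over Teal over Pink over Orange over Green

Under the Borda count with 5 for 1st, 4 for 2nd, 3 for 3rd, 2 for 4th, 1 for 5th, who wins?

Teal

Orange: 1×1 + 4×3 + 1×4 + 10×1 + 4×2 = 35
Purple: 1×4 + 4×5 + 1×1 + 10×4 + 4×5 = 85
Pink: 1×5 + 4×1 + 1×5 + 10×2 + 4×3 = 46
Teal: 1×2 + 4×4 + 1×2 + 10×5 + 4×4 = 86
Green: 1×3 + 4×2 + 1×3 + 10×3 + 4×1 = 48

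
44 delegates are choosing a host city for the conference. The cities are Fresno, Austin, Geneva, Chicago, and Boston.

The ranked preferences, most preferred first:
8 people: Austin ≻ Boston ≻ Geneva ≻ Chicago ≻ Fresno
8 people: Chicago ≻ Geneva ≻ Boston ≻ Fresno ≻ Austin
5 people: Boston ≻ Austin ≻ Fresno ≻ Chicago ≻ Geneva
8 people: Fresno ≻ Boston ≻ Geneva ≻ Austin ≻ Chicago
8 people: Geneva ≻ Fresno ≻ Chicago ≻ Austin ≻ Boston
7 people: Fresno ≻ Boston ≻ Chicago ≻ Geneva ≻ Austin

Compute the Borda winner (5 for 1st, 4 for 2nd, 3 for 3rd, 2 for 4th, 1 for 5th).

Boston

Fresno: 8×1 + 8×2 + 5×3 + 8×5 + 8×4 + 7×5 = 146
Austin: 8×5 + 8×1 + 5×4 + 8×2 + 8×2 + 7×1 = 107
Geneva: 8×3 + 8×4 + 5×1 + 8×3 + 8×5 + 7×2 = 139
Chicago: 8×2 + 8×5 + 5×2 + 8×1 + 8×3 + 7×3 = 119
Boston: 8×4 + 8×3 + 5×5 + 8×4 + 8×1 + 7×4 = 149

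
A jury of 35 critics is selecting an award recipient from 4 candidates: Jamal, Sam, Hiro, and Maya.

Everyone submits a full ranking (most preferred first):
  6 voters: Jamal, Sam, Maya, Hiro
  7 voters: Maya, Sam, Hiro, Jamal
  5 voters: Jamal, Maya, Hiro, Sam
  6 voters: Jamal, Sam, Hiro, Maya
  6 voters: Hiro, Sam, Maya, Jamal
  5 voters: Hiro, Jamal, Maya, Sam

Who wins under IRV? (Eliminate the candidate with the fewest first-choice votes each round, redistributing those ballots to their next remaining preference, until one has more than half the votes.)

Round 1: Jamal 17, Sam 0, Hiro 11, Maya 7. Sam eliminated.
Round 2: Jamal 17, Hiro 11, Maya 7. Maya eliminated.
Round 3: Jamal 17, Hiro 18. Hiro has a majority (≥18).

Hiro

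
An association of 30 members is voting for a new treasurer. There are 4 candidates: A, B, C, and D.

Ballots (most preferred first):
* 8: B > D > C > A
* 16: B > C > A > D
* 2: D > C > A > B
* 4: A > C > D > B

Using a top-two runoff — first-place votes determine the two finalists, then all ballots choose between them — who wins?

Round 1 first-place votes: A 4, B 24, C 0, D 2. B and A advance.
Runoff: B is ranked above A on 24 ballots, A above B on 6.

B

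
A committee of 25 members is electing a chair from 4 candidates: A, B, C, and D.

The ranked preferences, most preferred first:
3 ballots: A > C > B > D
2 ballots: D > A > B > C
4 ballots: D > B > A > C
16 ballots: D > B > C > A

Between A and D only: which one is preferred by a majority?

A is ranked above D on 3 ballots; D above A on 22.

D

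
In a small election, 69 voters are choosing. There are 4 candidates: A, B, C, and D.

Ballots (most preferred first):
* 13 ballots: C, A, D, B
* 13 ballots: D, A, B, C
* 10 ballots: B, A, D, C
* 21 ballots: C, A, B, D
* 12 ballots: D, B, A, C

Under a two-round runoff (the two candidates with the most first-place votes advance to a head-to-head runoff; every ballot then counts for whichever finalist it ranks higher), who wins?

D

Round 1 first-place votes: A 0, B 10, C 34, D 25. C and D advance.
Runoff: C is ranked above D on 34 ballots, D above C on 35.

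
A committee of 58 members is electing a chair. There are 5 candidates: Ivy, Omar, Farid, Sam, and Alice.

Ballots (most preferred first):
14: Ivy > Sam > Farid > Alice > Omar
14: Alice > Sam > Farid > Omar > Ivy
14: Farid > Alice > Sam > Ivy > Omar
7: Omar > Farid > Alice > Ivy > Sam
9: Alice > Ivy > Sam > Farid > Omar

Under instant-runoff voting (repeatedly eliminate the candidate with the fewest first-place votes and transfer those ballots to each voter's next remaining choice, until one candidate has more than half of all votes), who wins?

Round 1: Ivy 14, Omar 7, Farid 14, Sam 0, Alice 23. Sam eliminated.
Round 2: Ivy 14, Omar 7, Farid 14, Alice 23. Omar eliminated.
Round 3: Ivy 14, Farid 21, Alice 23. Ivy eliminated.
Round 4: Farid 35, Alice 23. Farid has a majority (≥30).

Farid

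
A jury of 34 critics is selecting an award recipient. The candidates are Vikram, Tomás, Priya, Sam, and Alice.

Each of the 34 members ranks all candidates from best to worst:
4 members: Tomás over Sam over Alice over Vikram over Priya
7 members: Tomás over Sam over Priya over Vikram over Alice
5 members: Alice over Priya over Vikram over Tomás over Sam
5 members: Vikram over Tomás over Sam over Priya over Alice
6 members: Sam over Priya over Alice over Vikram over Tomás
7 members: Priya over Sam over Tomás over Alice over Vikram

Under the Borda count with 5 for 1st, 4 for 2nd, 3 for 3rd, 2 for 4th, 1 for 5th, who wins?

Sam

Vikram: 4×2 + 7×2 + 5×3 + 5×5 + 6×2 + 7×1 = 81
Tomás: 4×5 + 7×5 + 5×2 + 5×4 + 6×1 + 7×3 = 112
Priya: 4×1 + 7×3 + 5×4 + 5×2 + 6×4 + 7×5 = 114
Sam: 4×4 + 7×4 + 5×1 + 5×3 + 6×5 + 7×4 = 122
Alice: 4×3 + 7×1 + 5×5 + 5×1 + 6×3 + 7×2 = 81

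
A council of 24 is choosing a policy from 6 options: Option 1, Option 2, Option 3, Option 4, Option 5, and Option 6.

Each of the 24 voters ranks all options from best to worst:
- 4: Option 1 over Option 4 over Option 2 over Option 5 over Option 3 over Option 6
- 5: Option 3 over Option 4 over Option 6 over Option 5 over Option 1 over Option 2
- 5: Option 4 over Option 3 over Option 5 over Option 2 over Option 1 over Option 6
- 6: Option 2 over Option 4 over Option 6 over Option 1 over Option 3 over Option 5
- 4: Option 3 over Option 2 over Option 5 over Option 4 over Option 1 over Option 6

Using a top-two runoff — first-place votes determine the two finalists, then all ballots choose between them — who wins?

Round 1 first-place votes: Option 1 4, Option 2 6, Option 3 9, Option 4 5, Option 5 0, Option 6 0. Option 3 and Option 2 advance.
Runoff: Option 3 is ranked above Option 2 on 14 ballots, Option 2 above Option 3 on 10.

Option 3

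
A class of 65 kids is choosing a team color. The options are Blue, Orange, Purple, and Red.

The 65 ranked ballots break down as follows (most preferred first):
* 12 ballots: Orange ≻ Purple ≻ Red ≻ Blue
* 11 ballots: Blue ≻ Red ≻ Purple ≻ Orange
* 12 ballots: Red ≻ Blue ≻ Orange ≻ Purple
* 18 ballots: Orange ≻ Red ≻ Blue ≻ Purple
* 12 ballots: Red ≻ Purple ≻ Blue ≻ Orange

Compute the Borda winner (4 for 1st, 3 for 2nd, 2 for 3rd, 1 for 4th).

Red

Blue: 12×1 + 11×4 + 12×3 + 18×2 + 12×2 = 152
Orange: 12×4 + 11×1 + 12×2 + 18×4 + 12×1 = 167
Purple: 12×3 + 11×2 + 12×1 + 18×1 + 12×3 = 124
Red: 12×2 + 11×3 + 12×4 + 18×3 + 12×4 = 207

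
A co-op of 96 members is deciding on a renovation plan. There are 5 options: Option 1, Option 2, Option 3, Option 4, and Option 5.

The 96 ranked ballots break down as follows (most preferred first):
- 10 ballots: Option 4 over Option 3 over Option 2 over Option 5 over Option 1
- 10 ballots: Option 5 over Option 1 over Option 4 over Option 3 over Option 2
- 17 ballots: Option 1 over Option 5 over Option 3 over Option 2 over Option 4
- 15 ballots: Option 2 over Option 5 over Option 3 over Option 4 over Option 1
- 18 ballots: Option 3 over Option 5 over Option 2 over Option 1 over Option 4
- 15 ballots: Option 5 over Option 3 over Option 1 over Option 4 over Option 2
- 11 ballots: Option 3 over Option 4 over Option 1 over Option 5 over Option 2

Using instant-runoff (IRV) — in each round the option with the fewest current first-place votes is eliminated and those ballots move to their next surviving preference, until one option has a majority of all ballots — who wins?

Round 1: Option 1 17, Option 2 15, Option 3 29, Option 4 10, Option 5 25. Option 4 eliminated.
Round 2: Option 1 17, Option 2 15, Option 3 39, Option 5 25. Option 2 eliminated.
Round 3: Option 1 17, Option 3 39, Option 5 40. Option 1 eliminated.
Round 4: Option 3 39, Option 5 57. Option 5 has a majority (≥49).

Option 5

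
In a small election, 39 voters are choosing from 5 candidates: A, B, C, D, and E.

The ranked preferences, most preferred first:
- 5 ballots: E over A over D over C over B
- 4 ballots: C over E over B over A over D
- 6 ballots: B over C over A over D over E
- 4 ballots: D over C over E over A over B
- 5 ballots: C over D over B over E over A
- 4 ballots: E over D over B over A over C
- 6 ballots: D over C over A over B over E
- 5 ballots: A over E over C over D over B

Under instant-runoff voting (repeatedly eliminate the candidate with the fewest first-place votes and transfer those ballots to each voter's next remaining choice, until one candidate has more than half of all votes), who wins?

Round 1: A 5, B 6, C 9, D 10, E 9. A eliminated.
Round 2: B 6, C 9, D 10, E 14. B eliminated.
Round 3: C 15, D 10, E 14. D eliminated.
Round 4: C 25, E 14. C has a majority (≥20).

C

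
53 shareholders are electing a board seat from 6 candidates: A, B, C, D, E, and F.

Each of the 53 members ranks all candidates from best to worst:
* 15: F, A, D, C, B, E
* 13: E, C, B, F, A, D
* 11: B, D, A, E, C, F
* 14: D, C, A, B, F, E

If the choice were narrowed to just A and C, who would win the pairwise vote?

C

A is ranked above C on 26 ballots; C above A on 27.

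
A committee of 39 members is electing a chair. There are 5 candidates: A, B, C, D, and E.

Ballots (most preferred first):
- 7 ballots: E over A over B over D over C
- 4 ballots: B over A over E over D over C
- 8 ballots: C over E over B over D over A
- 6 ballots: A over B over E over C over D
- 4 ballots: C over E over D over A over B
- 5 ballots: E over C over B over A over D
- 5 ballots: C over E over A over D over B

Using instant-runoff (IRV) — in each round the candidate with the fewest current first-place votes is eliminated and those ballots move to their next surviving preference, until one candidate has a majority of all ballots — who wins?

E

Round 1: A 6, B 4, C 17, D 0, E 12. D eliminated.
Round 2: A 6, B 4, C 17, E 12. B eliminated.
Round 3: A 10, C 17, E 12. A eliminated.
Round 4: C 17, E 22. E has a majority (≥20).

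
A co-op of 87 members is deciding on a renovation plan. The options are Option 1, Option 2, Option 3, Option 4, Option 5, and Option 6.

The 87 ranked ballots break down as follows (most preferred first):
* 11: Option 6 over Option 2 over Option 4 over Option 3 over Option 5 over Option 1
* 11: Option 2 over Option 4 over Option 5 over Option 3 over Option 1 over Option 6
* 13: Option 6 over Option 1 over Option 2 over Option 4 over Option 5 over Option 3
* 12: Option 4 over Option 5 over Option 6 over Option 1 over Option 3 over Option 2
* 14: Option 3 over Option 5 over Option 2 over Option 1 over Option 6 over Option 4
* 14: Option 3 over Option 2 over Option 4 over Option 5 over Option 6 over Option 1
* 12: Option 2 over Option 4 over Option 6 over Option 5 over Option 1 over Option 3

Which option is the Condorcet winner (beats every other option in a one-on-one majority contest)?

Option 2 vs Option 1: 62–25
Option 2 vs Option 3: 47–40
Option 2 vs Option 4: 75–12
Option 2 vs Option 5: 61–26
Option 2 vs Option 6: 51–36
Option 2 beats every other option.

Option 2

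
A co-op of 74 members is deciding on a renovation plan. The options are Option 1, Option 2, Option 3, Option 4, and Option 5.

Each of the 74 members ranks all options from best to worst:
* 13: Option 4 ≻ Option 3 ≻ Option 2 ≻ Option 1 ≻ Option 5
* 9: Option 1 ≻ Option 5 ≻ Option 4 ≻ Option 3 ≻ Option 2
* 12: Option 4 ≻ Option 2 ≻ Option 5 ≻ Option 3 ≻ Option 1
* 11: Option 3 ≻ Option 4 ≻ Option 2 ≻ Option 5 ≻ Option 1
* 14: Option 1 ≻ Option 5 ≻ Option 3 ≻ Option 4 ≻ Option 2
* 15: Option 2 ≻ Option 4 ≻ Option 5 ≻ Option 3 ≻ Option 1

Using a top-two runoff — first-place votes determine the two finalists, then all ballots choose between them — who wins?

Option 4

Round 1 first-place votes: Option 1 23, Option 2 15, Option 3 11, Option 4 25, Option 5 0. Option 4 and Option 1 advance.
Runoff: Option 4 is ranked above Option 1 on 51 ballots, Option 1 above Option 4 on 23.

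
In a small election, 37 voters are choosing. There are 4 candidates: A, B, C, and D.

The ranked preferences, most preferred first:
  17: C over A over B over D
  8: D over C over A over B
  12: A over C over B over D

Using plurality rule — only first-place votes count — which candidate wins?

First-place votes: A 12, B 0, C 17, D 8.

C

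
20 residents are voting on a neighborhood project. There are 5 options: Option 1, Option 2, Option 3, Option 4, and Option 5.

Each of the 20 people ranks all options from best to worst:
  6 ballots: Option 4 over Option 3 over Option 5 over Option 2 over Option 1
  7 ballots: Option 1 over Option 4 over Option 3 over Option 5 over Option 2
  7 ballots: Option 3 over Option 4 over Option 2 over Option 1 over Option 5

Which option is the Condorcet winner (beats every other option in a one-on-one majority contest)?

Option 4

Option 4 vs Option 1: 13–7
Option 4 vs Option 2: 20–0
Option 4 vs Option 3: 13–7
Option 4 vs Option 5: 20–0
Option 4 beats every other option.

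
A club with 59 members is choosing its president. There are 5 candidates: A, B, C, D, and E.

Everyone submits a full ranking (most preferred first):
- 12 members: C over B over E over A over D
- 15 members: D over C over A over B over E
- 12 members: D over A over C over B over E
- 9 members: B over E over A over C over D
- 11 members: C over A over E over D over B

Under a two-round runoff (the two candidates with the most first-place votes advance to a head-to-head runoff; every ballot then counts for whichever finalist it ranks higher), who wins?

C

Round 1 first-place votes: A 0, B 9, C 23, D 27, E 0. D and C advance.
Runoff: D is ranked above C on 27 ballots, C above D on 32.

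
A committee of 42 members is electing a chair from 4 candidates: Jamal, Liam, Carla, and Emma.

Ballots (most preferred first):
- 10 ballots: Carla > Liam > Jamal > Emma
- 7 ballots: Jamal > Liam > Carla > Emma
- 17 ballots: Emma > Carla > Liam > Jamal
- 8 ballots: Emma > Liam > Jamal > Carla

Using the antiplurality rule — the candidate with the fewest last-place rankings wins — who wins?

Last-place votes: Jamal 17, Liam 0, Carla 8, Emma 17.

Liam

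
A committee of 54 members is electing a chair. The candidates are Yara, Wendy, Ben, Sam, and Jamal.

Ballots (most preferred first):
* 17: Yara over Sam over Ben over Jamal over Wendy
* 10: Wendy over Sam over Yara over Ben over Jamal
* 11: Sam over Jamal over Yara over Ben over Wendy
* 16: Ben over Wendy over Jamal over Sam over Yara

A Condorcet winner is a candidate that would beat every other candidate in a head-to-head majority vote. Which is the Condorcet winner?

Sam

Sam vs Yara: 37–17
Sam vs Wendy: 28–26
Sam vs Ben: 38–16
Sam vs Jamal: 38–16
Sam beats every other candidate.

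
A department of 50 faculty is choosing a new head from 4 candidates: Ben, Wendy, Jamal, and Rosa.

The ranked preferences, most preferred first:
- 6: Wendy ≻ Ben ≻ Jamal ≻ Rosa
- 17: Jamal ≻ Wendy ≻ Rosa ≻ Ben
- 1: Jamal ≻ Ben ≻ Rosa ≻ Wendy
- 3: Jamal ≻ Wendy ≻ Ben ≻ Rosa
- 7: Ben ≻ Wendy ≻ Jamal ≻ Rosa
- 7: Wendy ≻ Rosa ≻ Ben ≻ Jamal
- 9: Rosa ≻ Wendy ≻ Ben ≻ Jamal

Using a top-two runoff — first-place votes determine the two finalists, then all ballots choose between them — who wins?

Wendy

Round 1 first-place votes: Ben 7, Wendy 13, Jamal 21, Rosa 9. Jamal and Wendy advance.
Runoff: Jamal is ranked above Wendy on 21 ballots, Wendy above Jamal on 29.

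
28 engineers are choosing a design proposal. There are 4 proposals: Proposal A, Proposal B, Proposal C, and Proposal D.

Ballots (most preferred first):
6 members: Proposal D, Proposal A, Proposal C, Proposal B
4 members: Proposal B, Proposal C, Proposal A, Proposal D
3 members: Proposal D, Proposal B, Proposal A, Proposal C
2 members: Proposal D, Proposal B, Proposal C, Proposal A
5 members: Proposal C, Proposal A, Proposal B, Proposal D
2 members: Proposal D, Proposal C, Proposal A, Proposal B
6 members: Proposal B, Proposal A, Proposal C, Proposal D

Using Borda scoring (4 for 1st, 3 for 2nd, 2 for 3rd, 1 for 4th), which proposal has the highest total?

Proposal B

Proposal A: 6×3 + 4×2 + 3×2 + 2×1 + 5×3 + 2×2 + 6×3 = 71
Proposal B: 6×1 + 4×4 + 3×3 + 2×3 + 5×2 + 2×1 + 6×4 = 73
Proposal C: 6×2 + 4×3 + 3×1 + 2×2 + 5×4 + 2×3 + 6×2 = 69
Proposal D: 6×4 + 4×1 + 3×4 + 2×4 + 5×1 + 2×4 + 6×1 = 67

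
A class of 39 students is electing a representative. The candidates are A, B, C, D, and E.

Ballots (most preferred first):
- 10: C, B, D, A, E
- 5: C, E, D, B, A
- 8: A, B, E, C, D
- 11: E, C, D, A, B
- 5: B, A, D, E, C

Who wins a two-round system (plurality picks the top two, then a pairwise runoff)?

Round 1 first-place votes: A 8, B 5, C 15, D 0, E 11. C and E advance.
Runoff: C is ranked above E on 15 ballots, E above C on 24.

E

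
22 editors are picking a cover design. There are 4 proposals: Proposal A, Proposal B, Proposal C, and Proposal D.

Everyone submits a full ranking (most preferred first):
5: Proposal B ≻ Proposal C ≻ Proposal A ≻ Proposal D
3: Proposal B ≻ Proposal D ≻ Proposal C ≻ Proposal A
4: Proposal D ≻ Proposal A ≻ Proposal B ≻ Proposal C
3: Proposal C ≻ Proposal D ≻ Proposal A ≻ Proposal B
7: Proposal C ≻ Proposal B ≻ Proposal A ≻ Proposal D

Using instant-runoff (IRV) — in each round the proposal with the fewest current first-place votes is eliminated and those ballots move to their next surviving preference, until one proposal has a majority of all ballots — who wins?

Proposal B

Round 1: Proposal A 0, Proposal B 8, Proposal C 10, Proposal D 4. Proposal A eliminated.
Round 2: Proposal B 8, Proposal C 10, Proposal D 4. Proposal D eliminated.
Round 3: Proposal B 12, Proposal C 10. Proposal B has a majority (≥12).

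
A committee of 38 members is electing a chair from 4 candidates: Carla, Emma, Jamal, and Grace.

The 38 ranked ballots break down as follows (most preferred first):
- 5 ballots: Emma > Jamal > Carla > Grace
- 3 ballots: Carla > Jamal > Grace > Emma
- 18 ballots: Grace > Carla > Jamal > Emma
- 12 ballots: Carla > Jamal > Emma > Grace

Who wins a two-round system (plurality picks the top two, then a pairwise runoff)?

Carla

Round 1 first-place votes: Carla 15, Emma 5, Jamal 0, Grace 18. Grace and Carla advance.
Runoff: Grace is ranked above Carla on 18 ballots, Carla above Grace on 20.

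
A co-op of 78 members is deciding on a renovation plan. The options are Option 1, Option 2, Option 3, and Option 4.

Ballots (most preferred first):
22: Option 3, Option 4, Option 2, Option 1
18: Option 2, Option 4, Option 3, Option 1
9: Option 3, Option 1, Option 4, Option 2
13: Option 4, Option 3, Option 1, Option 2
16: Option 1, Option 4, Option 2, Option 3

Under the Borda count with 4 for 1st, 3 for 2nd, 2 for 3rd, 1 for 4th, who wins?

Option 4

Option 1: 22×1 + 18×1 + 9×3 + 13×2 + 16×4 = 157
Option 2: 22×2 + 18×4 + 9×1 + 13×1 + 16×2 = 170
Option 3: 22×4 + 18×2 + 9×4 + 13×3 + 16×1 = 215
Option 4: 22×3 + 18×3 + 9×2 + 13×4 + 16×3 = 238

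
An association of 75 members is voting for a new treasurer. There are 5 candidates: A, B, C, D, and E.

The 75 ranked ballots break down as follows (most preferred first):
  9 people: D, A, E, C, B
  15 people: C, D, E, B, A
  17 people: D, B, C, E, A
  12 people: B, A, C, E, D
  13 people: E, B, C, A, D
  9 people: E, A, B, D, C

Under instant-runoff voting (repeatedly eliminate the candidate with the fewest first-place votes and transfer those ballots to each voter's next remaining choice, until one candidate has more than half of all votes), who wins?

Round 1: A 0, B 12, C 15, D 26, E 22. A eliminated.
Round 2: B 12, C 15, D 26, E 22. B eliminated.
Round 3: C 27, D 26, E 22. E eliminated.
Round 4: C 40, D 35. C has a majority (≥38).

C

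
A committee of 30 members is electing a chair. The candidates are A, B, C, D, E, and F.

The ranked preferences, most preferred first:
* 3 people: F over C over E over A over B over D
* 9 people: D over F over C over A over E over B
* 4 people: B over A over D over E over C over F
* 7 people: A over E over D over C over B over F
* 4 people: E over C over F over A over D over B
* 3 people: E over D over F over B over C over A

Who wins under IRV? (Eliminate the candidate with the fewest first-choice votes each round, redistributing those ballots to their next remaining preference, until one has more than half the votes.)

A

Round 1: A 7, B 4, C 0, D 9, E 7, F 3. C eliminated.
Round 2: A 7, B 4, D 9, E 7, F 3. F eliminated.
Round 3: A 7, B 4, D 9, E 10. B eliminated.
Round 4: A 11, D 9, E 10. D eliminated.
Round 5: A 20, E 10. A has a majority (≥16).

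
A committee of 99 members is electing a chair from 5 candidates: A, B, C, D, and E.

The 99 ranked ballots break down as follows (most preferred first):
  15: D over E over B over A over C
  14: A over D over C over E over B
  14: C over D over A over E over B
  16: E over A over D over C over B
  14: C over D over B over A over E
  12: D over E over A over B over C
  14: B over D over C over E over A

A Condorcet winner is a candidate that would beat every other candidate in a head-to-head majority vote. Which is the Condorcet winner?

D vs A: 69–30
D vs B: 85–14
D vs C: 71–28
D vs E: 83–16
D beats every other candidate.

D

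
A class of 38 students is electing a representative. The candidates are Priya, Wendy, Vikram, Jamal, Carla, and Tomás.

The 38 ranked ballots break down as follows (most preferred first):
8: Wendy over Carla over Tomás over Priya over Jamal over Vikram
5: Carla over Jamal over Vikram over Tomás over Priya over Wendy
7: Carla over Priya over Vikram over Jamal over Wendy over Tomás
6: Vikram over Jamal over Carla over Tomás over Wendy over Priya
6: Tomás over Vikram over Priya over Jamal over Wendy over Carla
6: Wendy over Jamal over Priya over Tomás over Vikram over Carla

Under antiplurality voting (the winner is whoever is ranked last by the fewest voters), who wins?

Jamal

Last-place votes: Priya 6, Wendy 5, Vikram 8, Jamal 0, Carla 12, Tomás 7.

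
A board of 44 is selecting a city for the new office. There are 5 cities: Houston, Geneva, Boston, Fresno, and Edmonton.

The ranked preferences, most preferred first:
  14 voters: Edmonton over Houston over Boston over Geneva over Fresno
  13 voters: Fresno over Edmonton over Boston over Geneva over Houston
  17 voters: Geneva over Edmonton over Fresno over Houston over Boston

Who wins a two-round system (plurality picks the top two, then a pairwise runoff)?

Round 1 first-place votes: Houston 0, Geneva 17, Boston 0, Fresno 13, Edmonton 14. Geneva and Edmonton advance.
Runoff: Geneva is ranked above Edmonton on 17 ballots, Edmonton above Geneva on 27.

Edmonton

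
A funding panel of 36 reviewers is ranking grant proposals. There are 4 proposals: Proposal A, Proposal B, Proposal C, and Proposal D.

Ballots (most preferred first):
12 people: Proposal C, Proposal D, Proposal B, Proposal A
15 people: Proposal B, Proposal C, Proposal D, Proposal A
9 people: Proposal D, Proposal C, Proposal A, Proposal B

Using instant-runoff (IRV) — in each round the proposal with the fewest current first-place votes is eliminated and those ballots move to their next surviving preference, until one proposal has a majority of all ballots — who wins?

Proposal C

Round 1: Proposal A 0, Proposal B 15, Proposal C 12, Proposal D 9. Proposal A eliminated.
Round 2: Proposal B 15, Proposal C 12, Proposal D 9. Proposal D eliminated.
Round 3: Proposal B 15, Proposal C 21. Proposal C has a majority (≥19).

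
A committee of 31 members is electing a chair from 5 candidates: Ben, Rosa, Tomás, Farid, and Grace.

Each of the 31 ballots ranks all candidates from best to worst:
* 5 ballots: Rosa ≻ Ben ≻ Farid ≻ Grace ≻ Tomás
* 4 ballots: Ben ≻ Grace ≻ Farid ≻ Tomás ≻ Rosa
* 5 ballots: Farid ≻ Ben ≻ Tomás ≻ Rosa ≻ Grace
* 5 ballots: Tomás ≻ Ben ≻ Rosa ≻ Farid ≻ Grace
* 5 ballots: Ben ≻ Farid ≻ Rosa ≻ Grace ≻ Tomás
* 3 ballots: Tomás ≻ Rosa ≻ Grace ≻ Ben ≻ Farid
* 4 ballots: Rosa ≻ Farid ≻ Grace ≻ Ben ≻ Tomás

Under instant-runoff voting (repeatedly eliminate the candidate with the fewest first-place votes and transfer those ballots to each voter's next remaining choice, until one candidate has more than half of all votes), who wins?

Round 1: Ben 9, Rosa 9, Tomás 8, Farid 5, Grace 0. Grace eliminated.
Round 2: Ben 9, Rosa 9, Tomás 8, Farid 5. Farid eliminated.
Round 3: Ben 14, Rosa 9, Tomás 8. Tomás eliminated.
Round 4: Ben 19, Rosa 12. Ben has a majority (≥16).

Ben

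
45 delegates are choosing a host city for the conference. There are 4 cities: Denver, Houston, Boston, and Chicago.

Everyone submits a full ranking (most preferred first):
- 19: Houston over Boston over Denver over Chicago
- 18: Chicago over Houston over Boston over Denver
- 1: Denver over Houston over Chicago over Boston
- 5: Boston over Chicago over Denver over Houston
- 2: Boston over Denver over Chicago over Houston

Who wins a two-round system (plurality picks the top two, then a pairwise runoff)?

Round 1 first-place votes: Denver 1, Houston 19, Boston 7, Chicago 18. Houston and Chicago advance.
Runoff: Houston is ranked above Chicago on 20 ballots, Chicago above Houston on 25.

Chicago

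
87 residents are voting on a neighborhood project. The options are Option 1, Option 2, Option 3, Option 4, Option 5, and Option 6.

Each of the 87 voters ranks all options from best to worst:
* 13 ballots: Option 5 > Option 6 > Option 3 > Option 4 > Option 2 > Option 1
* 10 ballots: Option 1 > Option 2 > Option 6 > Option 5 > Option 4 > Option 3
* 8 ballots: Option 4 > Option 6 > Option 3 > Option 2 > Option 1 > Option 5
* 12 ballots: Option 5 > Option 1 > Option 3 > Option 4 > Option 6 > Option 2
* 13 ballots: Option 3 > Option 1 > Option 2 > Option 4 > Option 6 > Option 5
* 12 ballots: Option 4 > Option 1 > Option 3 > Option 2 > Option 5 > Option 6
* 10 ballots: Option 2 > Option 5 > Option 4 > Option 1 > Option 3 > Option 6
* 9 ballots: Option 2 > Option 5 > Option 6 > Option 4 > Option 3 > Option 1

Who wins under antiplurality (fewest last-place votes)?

Last-place votes: Option 1 22, Option 2 12, Option 3 10, Option 4 0, Option 5 21, Option 6 22.

Option 4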